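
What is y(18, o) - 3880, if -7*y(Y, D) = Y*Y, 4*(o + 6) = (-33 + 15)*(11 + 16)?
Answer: -27484/7 ≈ -3926.3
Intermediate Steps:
o = -255/2 (o = -6 + ((-33 + 15)*(11 + 16))/4 = -6 + (-18*27)/4 = -6 + (1/4)*(-486) = -6 - 243/2 = -255/2 ≈ -127.50)
y(Y, D) = -Y**2/7 (y(Y, D) = -Y*Y/7 = -Y**2/7)
y(18, o) - 3880 = -1/7*18**2 - 3880 = -1/7*324 - 3880 = -324/7 - 3880 = -27484/7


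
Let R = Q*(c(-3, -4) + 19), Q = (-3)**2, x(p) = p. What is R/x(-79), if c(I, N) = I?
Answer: -144/79 ≈ -1.8228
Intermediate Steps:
Q = 9
R = 144 (R = 9*(-3 + 19) = 9*16 = 144)
R/x(-79) = 144/(-79) = 144*(-1/79) = -144/79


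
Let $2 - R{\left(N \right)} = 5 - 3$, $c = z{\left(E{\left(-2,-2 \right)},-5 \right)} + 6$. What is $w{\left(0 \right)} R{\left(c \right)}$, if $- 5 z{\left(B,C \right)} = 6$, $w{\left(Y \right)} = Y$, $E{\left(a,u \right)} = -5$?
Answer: $0$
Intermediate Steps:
$z{\left(B,C \right)} = - \frac{6}{5}$ ($z{\left(B,C \right)} = \left(- \frac{1}{5}\right) 6 = - \frac{6}{5}$)
$c = \frac{24}{5}$ ($c = - \frac{6}{5} + 6 = \frac{24}{5} \approx 4.8$)
$R{\left(N \right)} = 0$ ($R{\left(N \right)} = 2 - \left(5 - 3\right) = 2 - 2 = 0$)
$w{\left(0 \right)} R{\left(c \right)} = 0 \cdot 0 = 0$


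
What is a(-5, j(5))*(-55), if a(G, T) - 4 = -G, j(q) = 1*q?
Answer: -495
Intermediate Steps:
j(q) = q
a(G, T) = 4 - G
a(-5, j(5))*(-55) = (4 - 1*(-5))*(-55) = (4 + 5)*(-55) = 9*(-55) = -495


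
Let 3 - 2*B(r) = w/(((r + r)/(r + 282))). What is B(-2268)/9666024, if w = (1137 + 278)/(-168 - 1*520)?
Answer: 2028749/10055139462144 ≈ 2.0176e-7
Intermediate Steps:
w = -1415/688 (w = 1415/(-168 - 520) = 1415/(-688) = 1415*(-1/688) = -1415/688 ≈ -2.0567)
B(r) = 3/2 + 1415*(282 + r)/(2752*r) (B(r) = 3/2 - (-1415)/(1376*((r + r)/(r + 282))) = 3/2 - (-1415)/(1376*((2*r)/(282 + r))) = 3/2 - (-1415)/(1376*(2*r/(282 + r))) = 3/2 - (-1415)*(282 + r)/(2*r)/1376 = 3/2 - (-1415)*(282 + r)/(2752*r) = 3/2 + 1415*(282 + r)/(2752*r))
B(-2268)/9666024 = ((1/2752)*(399030 + 5543*(-2268))/(-2268))/9666024 = ((1/2752)*(-1/2268)*(399030 - 12571524))*(1/9666024) = ((1/2752)*(-1/2268)*(-12172494))*(1/9666024) = (2028749/1040256)*(1/9666024) = 2028749/10055139462144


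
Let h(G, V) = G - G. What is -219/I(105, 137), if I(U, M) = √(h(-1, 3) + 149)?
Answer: -219*√149/149 ≈ -17.941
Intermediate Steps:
h(G, V) = 0
I(U, M) = √149 (I(U, M) = √(0 + 149) = √149)
-219/I(105, 137) = -219*√149/149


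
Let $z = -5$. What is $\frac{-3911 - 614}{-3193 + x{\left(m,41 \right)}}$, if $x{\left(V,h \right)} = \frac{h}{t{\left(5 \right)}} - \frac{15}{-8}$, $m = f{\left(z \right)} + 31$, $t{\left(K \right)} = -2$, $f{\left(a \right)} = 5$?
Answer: $\frac{36200}{25693} \approx 1.4089$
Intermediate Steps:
$m = 36$ ($m = 5 + 31 = 36$)
$x{\left(V,h \right)} = \frac{15}{8} - \frac{h}{2}$ ($x{\left(V,h \right)} = \frac{h}{-2} - \frac{15}{-8} = h \left(- \frac{1}{2}\right) - - \frac{15}{8} = - \frac{h}{2} + \frac{15}{8} = \frac{15}{8} - \frac{h}{2}$)
$\frac{-3911 - 614}{-3193 + x{\left(m,41 \right)}} = \frac{-3911 - 614}{-3193 + \left(\frac{15}{8} - \frac{41}{2}\right)} = - \frac{4525}{-3193 + \left(\frac{15}{8} - \frac{41}{2}\right)} = - \frac{4525}{-3193 - \frac{149}{8}} = - \frac{4525}{- \frac{25693}{8}} = \left(-4525\right) \left(- \frac{8}{25693}\right) = \frac{36200}{25693}$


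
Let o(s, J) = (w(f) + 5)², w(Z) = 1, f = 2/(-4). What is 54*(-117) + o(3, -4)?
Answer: -6282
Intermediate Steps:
f = -½ (f = 2*(-¼) = -½ ≈ -0.50000)
o(s, J) = 36 (o(s, J) = (1 + 5)² = 6² = 36)
54*(-117) + o(3, -4) = 54*(-117) + 36 = -6318 + 36 = -6282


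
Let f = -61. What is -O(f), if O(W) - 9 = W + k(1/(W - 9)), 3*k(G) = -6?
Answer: 54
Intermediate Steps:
k(G) = -2 (k(G) = (⅓)*(-6) = -2)
O(W) = 7 + W (O(W) = 9 + (W - 2) = 9 + (-2 + W) = 7 + W)
-O(f) = -(7 - 61) = -1*(-54) = 54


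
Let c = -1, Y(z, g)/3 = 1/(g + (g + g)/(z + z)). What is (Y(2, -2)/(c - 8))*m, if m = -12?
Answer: -4/3 ≈ -1.3333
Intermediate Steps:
Y(z, g) = 3/(g + g/z) (Y(z, g) = 3/(g + (g + g)/(z + z)) = 3/(g + (2*g)/((2*z))) = 3/(g + (2*g)*(1/(2*z))) = 3/(g + g/z))
(Y(2, -2)/(c - 8))*m = ((3*2/(-2*(1 + 2)))/(-1 - 8))*(-12) = ((3*2*(-½)/3)/(-9))*(-12) = ((3*2*(-½)*(⅓))*(-⅑))*(-12) = -1*(-⅑)*(-12) = (⅑)*(-12) = -4/3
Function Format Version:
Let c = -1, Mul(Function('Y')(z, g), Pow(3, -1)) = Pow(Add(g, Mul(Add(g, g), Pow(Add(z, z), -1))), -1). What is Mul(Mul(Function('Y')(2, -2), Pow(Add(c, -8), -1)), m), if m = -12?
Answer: Rational(-4, 3) ≈ -1.3333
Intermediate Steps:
Function('Y')(z, g) = Mul(3, Pow(Add(g, Mul(g, Pow(z, -1))), -1)) (Function('Y')(z, g) = Mul(3, Pow(Add(g, Mul(Add(g, g), Pow(Add(z, z), -1))), -1)) = Mul(3, Pow(Add(g, Mul(Mul(2, g), Pow(Mul(2, z), -1))), -1)) = Mul(3, Pow(Add(g, Mul(Mul(2, g), Mul(Rational(1, 2), Pow(z, -1)))), -1)) = Mul(3, Pow(Add(g, Mul(g, Pow(z, -1))), -1)))
Mul(Mul(Function('Y')(2, -2), Pow(Add(c, -8), -1)), m) = Mul(Mul(Mul(3, 2, Pow(-2, -1), Pow(Add(1, 2), -1)), Pow(Add(-1, -8), -1)), -12) = Mul(Mul(Mul(3, 2, Rational(-1, 2), Pow(3, -1)), Pow(-9, -1)), -12) = Mul(Mul(Mul(3, 2, Rational(-1, 2), Rational(1, 3)), Rational(-1, 9)), -12) = Mul(Mul(-1, Rational(-1, 9)), -12) = Mul(Rational(1, 9), -12) = Rational(-4, 3)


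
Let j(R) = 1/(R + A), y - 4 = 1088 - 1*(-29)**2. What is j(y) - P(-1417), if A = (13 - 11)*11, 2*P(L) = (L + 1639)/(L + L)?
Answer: 2549/59514 ≈ 0.042830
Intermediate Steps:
P(L) = (1639 + L)/(4*L) (P(L) = ((L + 1639)/(L + L))/2 = ((1639 + L)/((2*L)))/2 = ((1639 + L)*(1/(2*L)))/2 = ((1639 + L)/(2*L))/2 = (1639 + L)/(4*L))
y = 251 (y = 4 + (1088 - 1*(-29)**2) = 4 + (1088 - 1*841) = 4 + (1088 - 841) = 4 + 247 = 251)
A = 22 (A = 2*11 = 22)
j(R) = 1/(22 + R) (j(R) = 1/(R + 22) = 1/(22 + R))
j(y) - P(-1417) = 1/(22 + 251) - (1639 - 1417)/(4*(-1417)) = 1/273 - (-1)*222/(4*1417) = 1/273 - 1*(-111/2834) = 1/273 + 111/2834 = 2549/59514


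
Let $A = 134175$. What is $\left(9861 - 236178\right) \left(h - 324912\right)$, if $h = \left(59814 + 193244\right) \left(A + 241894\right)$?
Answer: $-21537897285616530$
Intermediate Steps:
$h = 95167269002$ ($h = \left(59814 + 193244\right) \left(134175 + 241894\right) = 253058 \cdot 376069 = 95167269002$)
$\left(9861 - 236178\right) \left(h - 324912\right) = \left(9861 - 236178\right) \left(95167269002 - 324912\right) = - 226317 \left(95167269002 - 324912\right) = \left(-226317\right) 95166944090 = -21537897285616530$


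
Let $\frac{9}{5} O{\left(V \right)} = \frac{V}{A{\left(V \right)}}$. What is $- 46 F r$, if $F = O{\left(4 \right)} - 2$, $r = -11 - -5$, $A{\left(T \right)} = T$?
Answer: $- \frac{1196}{3} \approx -398.67$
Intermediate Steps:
$O{\left(V \right)} = \frac{5}{9}$ ($O{\left(V \right)} = \frac{5 \frac{V}{V}}{9} = \frac{5}{9} \cdot 1 = \frac{5}{9}$)
$r = -6$ ($r = -11 + 5 = -6$)
$F = - \frac{13}{9}$ ($F = \frac{5}{9} - 2 = - \frac{13}{9} \approx -1.4444$)
$- 46 F r = \left(-46\right) \left(- \frac{13}{9}\right) \left(-6\right) = \frac{598}{9} \left(-6\right) = - \frac{1196}{3}$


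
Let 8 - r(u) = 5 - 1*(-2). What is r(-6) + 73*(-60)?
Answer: -4379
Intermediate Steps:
r(u) = 1 (r(u) = 8 - (5 - 1*(-2)) = 8 - (5 + 2) = 8 - 1*7 = 8 - 7 = 1)
r(-6) + 73*(-60) = 1 + 73*(-60) = 1 - 4380 = -4379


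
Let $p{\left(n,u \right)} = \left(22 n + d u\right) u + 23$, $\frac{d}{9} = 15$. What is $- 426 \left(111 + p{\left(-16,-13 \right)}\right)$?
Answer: $-11725650$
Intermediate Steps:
$d = 135$ ($d = 9 \cdot 15 = 135$)
$p{\left(n,u \right)} = 23 + u \left(22 n + 135 u\right)$ ($p{\left(n,u \right)} = \left(22 n + 135 u\right) u + 23 = u \left(22 n + 135 u\right) + 23 = 23 + u \left(22 n + 135 u\right)$)
$- 426 \left(111 + p{\left(-16,-13 \right)}\right) = - 426 \left(111 + \left(23 + 135 \left(-13\right)^{2} + 22 \left(-16\right) \left(-13\right)\right)\right) = - 426 \left(111 + \left(23 + 135 \cdot 169 + 4576\right)\right) = - 426 \left(111 + \left(23 + 22815 + 4576\right)\right) = - 426 \left(111 + 27414\right) = \left(-426\right) 27525 = -11725650$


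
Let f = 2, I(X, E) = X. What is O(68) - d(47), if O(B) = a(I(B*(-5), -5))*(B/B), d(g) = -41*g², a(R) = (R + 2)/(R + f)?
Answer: 90570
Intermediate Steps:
a(R) = 1 (a(R) = (R + 2)/(R + 2) = (2 + R)/(2 + R) = 1)
O(B) = 1 (O(B) = 1*(B/B) = 1*1 = 1)
O(68) - d(47) = 1 - (-41)*47² = 1 - (-41)*2209 = 1 - 1*(-90569) = 1 + 90569 = 90570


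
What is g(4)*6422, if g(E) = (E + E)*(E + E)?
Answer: 411008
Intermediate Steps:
g(E) = 4*E² (g(E) = (2*E)*(2*E) = 4*E²)
g(4)*6422 = (4*4²)*6422 = (4*16)*6422 = 64*6422 = 411008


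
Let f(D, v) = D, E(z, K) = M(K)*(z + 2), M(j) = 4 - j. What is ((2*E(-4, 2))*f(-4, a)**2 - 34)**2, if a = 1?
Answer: 26244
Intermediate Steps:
E(z, K) = (2 + z)*(4 - K) (E(z, K) = (4 - K)*(z + 2) = (4 - K)*(2 + z) = (2 + z)*(4 - K))
((2*E(-4, 2))*f(-4, a)**2 - 34)**2 = ((2*(-(-4 + 2)*(2 - 4)))*(-4)**2 - 34)**2 = ((2*(-1*(-2)*(-2)))*16 - 34)**2 = ((2*(-4))*16 - 34)**2 = (-8*16 - 34)**2 = (-128 - 34)**2 = (-162)**2 = 26244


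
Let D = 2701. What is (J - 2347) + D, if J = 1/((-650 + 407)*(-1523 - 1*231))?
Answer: 150882589/426222 ≈ 354.00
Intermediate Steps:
J = 1/426222 (J = 1/((-243)*(-1523 - 231)) = -1/243/(-1754) = -1/243*(-1/1754) = 1/426222 ≈ 2.3462e-6)
(J - 2347) + D = (1/426222 - 2347) + 2701 = -1000343033/426222 + 2701 = 150882589/426222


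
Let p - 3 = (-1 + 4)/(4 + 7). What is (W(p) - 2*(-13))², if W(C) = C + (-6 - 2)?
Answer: 54756/121 ≈ 452.53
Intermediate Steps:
p = 36/11 (p = 3 + (-1 + 4)/(4 + 7) = 3 + 3/11 = 36/11 ≈ 3.2727)
W(C) = -8 + C (W(C) = C - 8 = -8 + C)
(W(p) - 2*(-13))² = ((-8 + 36/11) - 2*(-13))² = (-52/11 + 26)² = (234/11)² = 54756/121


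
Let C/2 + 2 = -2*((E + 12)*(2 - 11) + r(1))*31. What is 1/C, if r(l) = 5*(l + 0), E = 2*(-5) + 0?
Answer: 1/1608 ≈ 0.00062189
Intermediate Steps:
E = -10 (E = -10 + 0 = -10)
r(l) = 5*l
C = 1608 (C = -4 + 2*(-2*((-10 + 12)*(2 - 11) + 5*1)*31) = -4 + 2*(-2*(2*(-9) + 5)*31) = -4 + 2*(-2*(-18 + 5)*31) = -4 + 2*(-2*(-13)*31) = -4 + 2*(26*31) = -4 + 2*806 = -4 + 1612 = 1608)
1/C = 1/1608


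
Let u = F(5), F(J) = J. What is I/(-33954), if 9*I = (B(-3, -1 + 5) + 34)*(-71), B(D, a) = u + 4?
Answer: 3053/305586 ≈ 0.0099906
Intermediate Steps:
u = 5
B(D, a) = 9 (B(D, a) = 5 + 4 = 9)
I = -3053/9 (I = ((9 + 34)*(-71))/9 = (43*(-71))/9 = (⅑)*(-3053) = -3053/9 ≈ -339.22)
I/(-33954) = -3053/9/(-33954) = -3053/9*(-1/33954) = 3053/305586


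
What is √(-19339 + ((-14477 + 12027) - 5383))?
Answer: 2*I*√6793 ≈ 164.84*I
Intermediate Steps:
√(-19339 + ((-14477 + 12027) - 5383)) = √(-19339 + (-2450 - 5383)) = √(-19339 - 7833) = √(-27172) = 2*I*√6793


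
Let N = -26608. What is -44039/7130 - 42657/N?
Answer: -433822651/94857520 ≈ -4.5734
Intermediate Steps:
-44039/7130 - 42657/N = -44039/7130 - 42657/(-26608) = -44039*1/7130 - 42657*(-1/26608) = -44039/7130 + 42657/26608 = -433822651/94857520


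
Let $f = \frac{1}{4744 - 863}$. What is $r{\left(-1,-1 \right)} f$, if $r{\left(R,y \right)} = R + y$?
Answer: $- \frac{2}{3881} \approx -0.00051533$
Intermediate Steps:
$f = \frac{1}{3881} \approx 0.00025767$
$r{\left(-1,-1 \right)} f = \left(-1 - 1\right) \frac{1}{3881} = \left(-2\right) \frac{1}{3881} = - \frac{2}{3881}$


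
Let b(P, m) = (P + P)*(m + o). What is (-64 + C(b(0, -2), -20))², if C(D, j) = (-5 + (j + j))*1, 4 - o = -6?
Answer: 11881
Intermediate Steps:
o = 10 (o = 4 - 1*(-6) = 4 + 6 = 10)
b(P, m) = 2*P*(10 + m) (b(P, m) = (P + P)*(m + 10) = (2*P)*(10 + m) = 2*P*(10 + m))
C(D, j) = -5 + 2*j (C(D, j) = (-5 + 2*j)*1 = -5 + 2*j)
(-64 + C(b(0, -2), -20))² = (-64 + (-5 + 2*(-20)))² = (-64 + (-5 - 40))² = (-64 - 45)² = (-109)² = 11881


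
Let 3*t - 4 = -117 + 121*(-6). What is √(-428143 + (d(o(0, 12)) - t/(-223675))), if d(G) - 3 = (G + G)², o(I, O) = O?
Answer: I*√7700847541056699/134205 ≈ 653.88*I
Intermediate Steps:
t = -839/3 (t = 4/3 + (-117 + 121*(-6))/3 = 4/3 + (-117 - 726)/3 = 4/3 + (⅓)*(-843) = 4/3 - 281 = -839/3 ≈ -279.67)
d(G) = 3 + 4*G² (d(G) = 3 + (G + G)² = 3 + (2*G)² = 3 + 4*G²)
√(-428143 + (d(o(0, 12)) - t/(-223675))) = √(-428143 + ((3 + 4*12²) - (-839)/(3*(-223675)))) = √(-428143 + ((3 + 4*144) - (-839)*(-1)/(3*223675))) = √(-428143 + ((3 + 576) - 1*839/671025)) = √(-428143 + (579 - 839/671025)) = √(-428143 + 388522636/671025) = √(-286906133939/671025) = I*√7700847541056699/134205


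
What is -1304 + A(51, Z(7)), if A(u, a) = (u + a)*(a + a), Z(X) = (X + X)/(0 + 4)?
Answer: -1845/2 ≈ -922.50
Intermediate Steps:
Z(X) = X/2 (Z(X) = (2*X)/4 = (2*X)*(¼) = X/2)
A(u, a) = 2*a*(a + u) (A(u, a) = (a + u)*(2*a) = 2*a*(a + u))
-1304 + A(51, Z(7)) = -1304 + 2*((½)*7)*((½)*7 + 51) = -1304 + 2*(7/2)*(7/2 + 51) = -1304 + 2*(7/2)*(109/2) = -1304 + 763/2 = -1845/2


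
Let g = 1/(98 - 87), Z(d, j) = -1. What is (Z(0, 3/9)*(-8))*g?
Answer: 8/11 ≈ 0.72727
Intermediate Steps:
g = 1/11 ≈ 0.090909
(Z(0, 3/9)*(-8))*g = -1*(-8)*(1/11) = 8*(1/11) = 8/11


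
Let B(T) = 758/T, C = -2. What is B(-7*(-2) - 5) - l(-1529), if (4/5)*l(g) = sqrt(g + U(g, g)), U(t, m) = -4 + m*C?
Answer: 758/9 - 25*sqrt(61)/4 ≈ 35.408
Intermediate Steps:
U(t, m) = -4 - 2*m (U(t, m) = -4 + m*(-2) = -4 - 2*m)
l(g) = 5*sqrt(-4 - g)/4 (l(g) = 5*sqrt(g + (-4 - 2*g))/4 = 5*sqrt(-4 - g)/4)
B(-7*(-2) - 5) - l(-1529) = 758/(-7*(-2) - 5) - 5*sqrt(-4 - 1*(-1529))/4 = 758/(14 - 5) - 5*sqrt(-4 + 1529)/4 = 758/9 - 5*sqrt(1525)/4 = 758*(1/9) - 5*5*sqrt(61)/4 = 758/9 - 25*sqrt(61)/4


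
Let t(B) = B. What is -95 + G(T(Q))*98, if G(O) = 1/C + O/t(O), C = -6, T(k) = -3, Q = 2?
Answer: -40/3 ≈ -13.333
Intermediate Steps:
G(O) = 5/6 (G(O) = 1/(-6) + O/O = 1*(-1/6) + 1 = -1/6 + 1 = 5/6)
-95 + G(T(Q))*98 = -95 + (5/6)*98 = -95 + 245/3 = -40/3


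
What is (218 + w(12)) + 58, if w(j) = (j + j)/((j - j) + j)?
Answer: 278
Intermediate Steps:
w(j) = 2 (w(j) = (2*j)/(0 + j) = (2*j)/j = 2)
(218 + w(12)) + 58 = (218 + 2) + 58 = 220 + 58 = 278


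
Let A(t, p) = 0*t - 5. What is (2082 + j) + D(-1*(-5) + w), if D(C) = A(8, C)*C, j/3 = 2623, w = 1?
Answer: 9921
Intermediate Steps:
j = 7869 (j = 3*2623 = 7869)
A(t, p) = -5 (A(t, p) = 0 - 5 = -5)
D(C) = -5*C
(2082 + j) + D(-1*(-5) + w) = (2082 + 7869) - 5*(-1*(-5) + 1) = 9951 - 5*(5 + 1) = 9951 - 5*6 = 9951 - 30 = 9921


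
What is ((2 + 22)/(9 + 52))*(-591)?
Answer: -14184/61 ≈ -232.52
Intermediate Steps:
((2 + 22)/(9 + 52))*(-591) = (24/61)*(-591) = -14184/61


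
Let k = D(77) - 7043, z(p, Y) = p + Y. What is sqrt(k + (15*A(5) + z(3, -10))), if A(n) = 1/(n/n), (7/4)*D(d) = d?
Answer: I*sqrt(6991) ≈ 83.612*I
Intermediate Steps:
D(d) = 4*d/7
z(p, Y) = Y + p
A(n) = 1 (A(n) = 1/1 = 1)
k = -6999 (k = (4/7)*77 - 7043 = 44 - 7043 = -6999)
sqrt(k + (15*A(5) + z(3, -10))) = sqrt(-6999 + (15*1 + (-10 + 3))) = sqrt(-6999 + (15 - 7)) = sqrt(-6999 + 8) = sqrt(-6991) = I*sqrt(6991)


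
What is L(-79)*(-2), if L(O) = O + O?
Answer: 316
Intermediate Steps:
L(O) = 2*O
L(-79)*(-2) = (2*(-79))*(-2) = -158*(-2) = 316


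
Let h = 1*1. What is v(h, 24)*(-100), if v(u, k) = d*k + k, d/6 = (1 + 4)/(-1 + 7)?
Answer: -14400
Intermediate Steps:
d = 5 (d = 6*((1 + 4)/(-1 + 7)) = 6*(5/6) = 6*(5*(⅙)) = 6*(⅚) = 5)
h = 1
v(u, k) = 6*k (v(u, k) = 5*k + k = 6*k)
v(h, 24)*(-100) = (6*24)*(-100) = 144*(-100) = -14400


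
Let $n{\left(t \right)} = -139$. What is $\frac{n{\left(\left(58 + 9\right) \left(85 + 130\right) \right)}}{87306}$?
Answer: $- \frac{139}{87306} \approx -0.0015921$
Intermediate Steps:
$\frac{n{\left(\left(58 + 9\right) \left(85 + 130\right) \right)}}{87306} = - \frac{139}{87306}$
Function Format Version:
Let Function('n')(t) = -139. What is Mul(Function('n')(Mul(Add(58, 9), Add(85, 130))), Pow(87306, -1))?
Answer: Rational(-139, 87306) ≈ -0.0015921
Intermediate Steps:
Mul(Function('n')(Mul(Add(58, 9), Add(85, 130))), Pow(87306, -1)) = Mul(-139, Pow(87306, -1)) = Mul(-139, Rational(1, 87306)) = Rational(-139, 87306)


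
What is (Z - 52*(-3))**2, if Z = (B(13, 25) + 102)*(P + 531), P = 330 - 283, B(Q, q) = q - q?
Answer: 3494228544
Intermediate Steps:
B(Q, q) = 0
P = 47
Z = 58956 (Z = (0 + 102)*(47 + 531) = 102*578 = 58956)
(Z - 52*(-3))**2 = (58956 - 52*(-3))**2 = (58956 + 156)**2 = 59112**2 = 3494228544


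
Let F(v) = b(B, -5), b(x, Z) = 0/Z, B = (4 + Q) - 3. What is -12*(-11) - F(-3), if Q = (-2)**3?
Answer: 132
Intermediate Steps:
Q = -8
B = -7 (B = (4 - 8) - 3 = -4 - 3 = -7)
b(x, Z) = 0
F(v) = 0
-12*(-11) - F(-3) = -12*(-11) - 1*0 = 132 + 0 = 132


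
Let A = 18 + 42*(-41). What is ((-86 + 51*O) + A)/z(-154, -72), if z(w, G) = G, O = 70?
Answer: -445/18 ≈ -24.722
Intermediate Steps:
A = -1704 (A = 18 - 1722 = -1704)
((-86 + 51*O) + A)/z(-154, -72) = ((-86 + 51*70) - 1704)/(-72) = ((-86 + 3570) - 1704)*(-1/72) = (3484 - 1704)*(-1/72) = 1780*(-1/72) = -445/18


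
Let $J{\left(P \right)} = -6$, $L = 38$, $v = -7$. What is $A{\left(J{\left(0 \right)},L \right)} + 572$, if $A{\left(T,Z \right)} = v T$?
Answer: $614$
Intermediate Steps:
$A{\left(T,Z \right)} = - 7 T$
$A{\left(J{\left(0 \right)},L \right)} + 572 = \left(-7\right) \left(-6\right) + 572 = 42 + 572 = 614$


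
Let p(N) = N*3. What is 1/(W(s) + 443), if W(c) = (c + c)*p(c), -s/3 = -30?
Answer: 1/49043 ≈ 2.0390e-5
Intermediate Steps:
p(N) = 3*N
s = 90 (s = -3*(-30) = 90)
W(c) = 6*c**2 (W(c) = (c + c)*(3*c) = (2*c)*(3*c) = 6*c**2)
1/(W(s) + 443) = 1/(6*90**2 + 443) = 1/(6*8100 + 443) = 1/(48600 + 443) = 1/49043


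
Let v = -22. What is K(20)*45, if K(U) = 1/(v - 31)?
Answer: -45/53 ≈ -0.84906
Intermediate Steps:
K(U) = -1/53 (K(U) = 1/(-22 - 31) = 1/(-53) = -1/53)
K(20)*45 = -1/53*45 = -45/53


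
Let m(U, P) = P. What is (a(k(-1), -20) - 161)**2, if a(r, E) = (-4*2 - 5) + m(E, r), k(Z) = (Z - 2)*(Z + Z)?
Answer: 28224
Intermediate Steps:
k(Z) = 2*Z*(-2 + Z) (k(Z) = (-2 + Z)*(2*Z) = 2*Z*(-2 + Z))
a(r, E) = -13 + r (a(r, E) = (-4*2 - 5) + r = (-8 - 5) + r = -13 + r)
(a(k(-1), -20) - 161)**2 = ((-13 + 2*(-1)*(-2 - 1)) - 161)**2 = ((-13 + 2*(-1)*(-3)) - 161)**2 = ((-13 + 6) - 161)**2 = (-7 - 161)**2 = (-168)**2 = 28224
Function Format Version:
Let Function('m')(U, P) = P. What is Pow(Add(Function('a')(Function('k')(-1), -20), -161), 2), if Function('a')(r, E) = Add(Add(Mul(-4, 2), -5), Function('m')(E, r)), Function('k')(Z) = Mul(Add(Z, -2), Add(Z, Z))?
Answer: 28224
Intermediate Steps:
Function('k')(Z) = Mul(2, Z, Add(-2, Z)) (Function('k')(Z) = Mul(Add(-2, Z), Mul(2, Z)) = Mul(2, Z, Add(-2, Z)))
Function('a')(r, E) = Add(-13, r) (Function('a')(r, E) = Add(Add(Mul(-4, 2), -5), r) = Add(Add(-8, -5), r) = Add(-13, r))
Pow(Add(Function('a')(Function('k')(-1), -20), -161), 2) = Pow(Add(Add(-13, Mul(2, -1, Add(-2, -1))), -161), 2) = Pow(Add(Add(-13, Mul(2, -1, -3)), -161), 2) = Pow(Add(Add(-13, 6), -161), 2) = Pow(Add(-7, -161), 2) = Pow(-168, 2) = 28224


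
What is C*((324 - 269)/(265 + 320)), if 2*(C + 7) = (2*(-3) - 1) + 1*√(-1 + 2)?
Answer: -110/117 ≈ -0.94017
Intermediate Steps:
C = -10 (C = -7 + ((2*(-3) - 1) + 1*√(-1 + 2))/2 = -7 + ((-6 - 1) + 1*√1)/2 = -7 + (-7 + 1*1)/2 = -7 + (-7 + 1)/2 = -7 + (½)*(-6) = -7 - 3 = -10)
C*((324 - 269)/(265 + 320)) = -10*(324 - 269)/(265 + 320) = -550/585 = -10*11/117 = -110/117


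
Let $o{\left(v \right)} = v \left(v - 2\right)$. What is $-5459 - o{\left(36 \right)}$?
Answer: $-6683$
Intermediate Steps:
$o{\left(v \right)} = v \left(-2 + v\right)$
$-5459 - o{\left(36 \right)} = -5459 - 36 \left(-2 + 36\right) = -5459 - 36 \cdot 34 = -5459 - 1224 = -6683$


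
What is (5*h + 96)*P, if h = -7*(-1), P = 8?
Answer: 1048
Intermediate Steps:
h = 7
(5*h + 96)*P = (5*7 + 96)*8 = (35 + 96)*8 = 131*8 = 1048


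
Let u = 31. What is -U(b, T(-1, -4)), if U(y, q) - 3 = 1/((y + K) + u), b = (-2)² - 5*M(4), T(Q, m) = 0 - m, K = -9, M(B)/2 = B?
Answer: -41/14 ≈ -2.9286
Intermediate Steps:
M(B) = 2*B
T(Q, m) = -m
b = -36 (b = (-2)² - 5*2*4 = 4 - 5*8 = 4 - 1*40 = 4 - 40 = -36)
U(y, q) = 3 + 1/(22 + y) (U(y, q) = 3 + 1/((y - 9) + 31) = 3 + 1/((-9 + y) + 31) = 3 + 1/(22 + y))
-U(b, T(-1, -4)) = -(67 + 3*(-36))/(22 - 36) = -(67 - 108)/(-14) = -(-1)*(-41)/14 = -1*41/14 = -41/14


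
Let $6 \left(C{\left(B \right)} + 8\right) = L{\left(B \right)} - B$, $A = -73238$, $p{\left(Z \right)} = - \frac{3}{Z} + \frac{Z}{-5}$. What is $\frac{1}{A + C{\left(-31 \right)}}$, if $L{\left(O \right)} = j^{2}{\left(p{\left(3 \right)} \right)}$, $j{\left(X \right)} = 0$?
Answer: $- \frac{6}{439445} \approx -1.3654 \cdot 10^{-5}$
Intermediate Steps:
$p{\left(Z \right)} = - \frac{3}{Z} - \frac{Z}{5}$ ($p{\left(Z \right)} = - \frac{3}{Z} + Z \left(- \frac{1}{5}\right) = - \frac{3}{Z} - \frac{Z}{5}$)
$L{\left(O \right)} = 0$ ($L{\left(O \right)} = 0^{2} = 0$)
$C{\left(B \right)} = -8 - \frac{B}{6}$ ($C{\left(B \right)} = -8 + \frac{0 - B}{6} = -8 + \frac{\left(-1\right) B}{6} = -8 - \frac{B}{6}$)
$\frac{1}{A + C{\left(-31 \right)}} = \frac{1}{-73238 - \frac{17}{6}} = \frac{1}{- \frac{439445}{6}} = - \frac{6}{439445}$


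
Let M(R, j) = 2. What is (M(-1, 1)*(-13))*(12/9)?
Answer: -104/3 ≈ -34.667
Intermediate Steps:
(M(-1, 1)*(-13))*(12/9) = (2*(-13))*(12/9) = -312/9 = -26*4/3 = -104/3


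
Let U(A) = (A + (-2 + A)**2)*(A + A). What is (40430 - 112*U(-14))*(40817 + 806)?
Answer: 33271012066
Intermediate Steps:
U(A) = 2*A*(A + (-2 + A)**2) (U(A) = (A + (-2 + A)**2)*(2*A) = 2*A*(A + (-2 + A)**2))
(40430 - 112*U(-14))*(40817 + 806) = (40430 - 224*(-14)*(-14 + (-2 - 14)**2))*(40817 + 806) = (40430 - 224*(-14)*(-14 + (-16)**2))*41623 = (40430 - 224*(-14)*(-14 + 256))*41623 = (40430 - 224*(-14)*242)*41623 = (40430 - 112*(-6776))*41623 = (40430 + 758912)*41623 = 799342*41623 = 33271012066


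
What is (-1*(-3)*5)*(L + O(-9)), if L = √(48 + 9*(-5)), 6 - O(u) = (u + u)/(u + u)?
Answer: 75 + 15*√3 ≈ 100.98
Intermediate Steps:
O(u) = 5 (O(u) = 6 - (u + u)/(u + u) = 6 - 2*u/(2*u) = 6 - 2*u*1/(2*u) = 6 - 1*1 = 6 - 1 = 5)
L = √3 (L = √(48 - 45) = √3 ≈ 1.7320)
(-1*(-3)*5)*(L + O(-9)) = (-1*(-3)*5)*(√3 + 5) = (3*5)*(5 + √3) = 15*(5 + √3) = 75 + 15*√3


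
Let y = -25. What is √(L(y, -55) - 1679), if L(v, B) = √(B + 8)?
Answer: √(-1679 + I*√47) ≈ 0.08366 + 40.976*I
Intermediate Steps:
L(v, B) = √(8 + B)
√(L(y, -55) - 1679) = √(√(8 - 55) - 1679) = √(√(-47) - 1679) = √(I*√47 - 1679) = √(-1679 + I*√47)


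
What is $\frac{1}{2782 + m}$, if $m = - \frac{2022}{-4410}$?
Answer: $\frac{735}{2045107} \approx 0.00035939$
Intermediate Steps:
$m = \frac{337}{735}$ ($m = \left(-2022\right) \left(- \frac{1}{4410}\right) = \frac{337}{735} \approx 0.4585$)
$\frac{1}{2782 + m} = \frac{1}{2782 + \frac{337}{735}} = \frac{1}{\frac{2045107}{735}} = \frac{735}{2045107}$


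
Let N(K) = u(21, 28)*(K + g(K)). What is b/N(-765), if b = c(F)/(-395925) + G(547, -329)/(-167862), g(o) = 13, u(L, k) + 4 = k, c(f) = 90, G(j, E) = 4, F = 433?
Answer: 69547/4997849328720 ≈ 1.3915e-8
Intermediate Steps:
u(L, k) = -4 + k
N(K) = 312 + 24*K (N(K) = (-4 + 28)*(K + 13) = 24*(13 + K) = 312 + 24*K)
b = -556376/2215358745 (b = 90/(-395925) + 4/(-167862) = 90*(-1/395925) + 4*(-1/167862) = -6/26395 - 2/83931 = -556376/2215358745 ≈ -0.00025115)
b/N(-765) = -556376/(2215358745*(312 + 24*(-765))) = -556376/(2215358745*(312 - 18360)) = -556376/2215358745/(-18048) = -556376/2215358745*(-1/18048) = 69547/4997849328720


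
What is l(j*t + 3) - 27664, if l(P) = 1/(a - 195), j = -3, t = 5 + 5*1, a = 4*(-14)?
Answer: -6943665/251 ≈ -27664.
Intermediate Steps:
a = -56
t = 10 (t = 5 + 5 = 10)
l(P) = -1/251 (l(P) = 1/(-56 - 195) = 1/(-251) = -1/251)
l(j*t + 3) - 27664 = -1/251 - 27664 = -6943665/251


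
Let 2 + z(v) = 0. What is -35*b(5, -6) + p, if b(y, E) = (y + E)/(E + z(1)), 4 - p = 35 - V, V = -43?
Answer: -627/8 ≈ -78.375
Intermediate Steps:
z(v) = -2 (z(v) = -2 + 0 = -2)
p = -74 (p = 4 - (35 - 1*(-43)) = 4 - (35 + 43) = 4 - 1*78 = 4 - 78 = -74)
b(y, E) = (E + y)/(-2 + E) (b(y, E) = (y + E)/(E - 2) = (E + y)/(-2 + E))
-35*b(5, -6) + p = -35*(-6 + 5)/(-2 - 6) - 74 = -35*(-1)/(-8) - 74 = -(-35)*(-1)/8 - 74 = -35*⅛ - 74 = -35/8 - 74 = -627/8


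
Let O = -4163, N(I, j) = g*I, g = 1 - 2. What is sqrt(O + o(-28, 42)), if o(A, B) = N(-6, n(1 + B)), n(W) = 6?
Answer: I*sqrt(4157) ≈ 64.475*I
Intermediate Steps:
g = -1
N(I, j) = -I
o(A, B) = 6 (o(A, B) = -1*(-6) = 6)
sqrt(O + o(-28, 42)) = sqrt(-4163 + 6) = sqrt(-4157) = I*sqrt(4157)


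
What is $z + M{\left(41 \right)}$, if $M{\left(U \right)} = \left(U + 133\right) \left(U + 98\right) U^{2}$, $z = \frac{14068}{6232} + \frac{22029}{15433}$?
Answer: $\frac{977573929095967}{24044614} \approx 4.0657 \cdot 10^{7}$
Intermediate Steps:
$z = \frac{88599043}{24044614}$ ($z = 14068 \cdot \frac{1}{6232} + 22029 \cdot \frac{1}{15433} = \frac{3517}{1558} + \frac{22029}{15433} = \frac{88599043}{24044614} \approx 3.6848$)
$M{\left(U \right)} = U^{2} \left(98 + U\right) \left(133 + U\right)$ ($M{\left(U \right)} = \left(133 + U\right) \left(98 + U\right) U^{2} = \left(98 + U\right) \left(133 + U\right) U^{2} = U^{2} \left(98 + U\right) \left(133 + U\right)$)
$z + M{\left(41 \right)} = \frac{88599043}{24044614} + 41^{2} \left(13034 + 41^{2} + 231 \cdot 41\right) = \frac{88599043}{24044614} + 1681 \left(13034 + 1681 + 9471\right) = \frac{88599043}{24044614} + 1681 \cdot 24186 = \frac{88599043}{24044614} + 40656666 = \frac{977573929095967}{24044614}$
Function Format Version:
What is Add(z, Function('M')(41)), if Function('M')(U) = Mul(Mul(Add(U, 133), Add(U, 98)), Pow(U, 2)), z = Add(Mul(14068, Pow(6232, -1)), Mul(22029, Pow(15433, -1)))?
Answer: Rational(977573929095967, 24044614) ≈ 4.0657e+7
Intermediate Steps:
z = Rational(88599043, 24044614) (z = Add(Mul(14068, Rational(1, 6232)), Mul(22029, Rational(1, 15433))) = Add(Rational(3517, 1558), Rational(22029, 15433)) = Rational(88599043, 24044614) ≈ 3.6848)
Function('M')(U) = Mul(Pow(U, 2), Add(98, U), Add(133, U)) (Function('M')(U) = Mul(Mul(Add(133, U), Add(98, U)), Pow(U, 2)) = Mul(Mul(Add(98, U), Add(133, U)), Pow(U, 2)) = Mul(Pow(U, 2), Add(98, U), Add(133, U)))
Add(z, Function('M')(41)) = Add(Rational(88599043, 24044614), Mul(Pow(41, 2), Add(13034, Pow(41, 2), Mul(231, 41)))) = Add(Rational(88599043, 24044614), Mul(1681, Add(13034, 1681, 9471))) = Add(Rational(88599043, 24044614), Mul(1681, 24186)) = Add(Rational(88599043, 24044614), 40656666) = Rational(977573929095967, 24044614)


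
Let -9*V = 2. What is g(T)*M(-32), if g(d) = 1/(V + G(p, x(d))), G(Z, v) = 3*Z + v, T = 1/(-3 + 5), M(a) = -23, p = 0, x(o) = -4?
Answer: 207/38 ≈ 5.4474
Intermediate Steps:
T = 1/2 ≈ 0.50000
V = -2/9 (V = -1/9*2 = -2/9 ≈ -0.22222)
G(Z, v) = v + 3*Z
g(d) = -9/38 (g(d) = 1/(-2/9 + (-4 + 3*0)) = 1/(-2/9 + (-4 + 0)) = 1/(-2/9 - 4) = 1/(-38/9) = -9/38)
g(T)*M(-32) = -9/38*(-23) = 207/38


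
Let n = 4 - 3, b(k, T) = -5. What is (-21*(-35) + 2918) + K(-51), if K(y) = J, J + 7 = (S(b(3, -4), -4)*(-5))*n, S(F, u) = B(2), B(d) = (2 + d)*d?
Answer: 3606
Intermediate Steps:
B(d) = d*(2 + d)
S(F, u) = 8 (S(F, u) = 2*(2 + 2) = 2*4 = 8)
n = 1
J = -47 (J = -7 + (8*(-5))*1 = -7 - 40*1 = -7 - 40 = -47)
K(y) = -47
(-21*(-35) + 2918) + K(-51) = (-21*(-35) + 2918) - 47 = (735 + 2918) - 47 = 3653 - 47 = 3606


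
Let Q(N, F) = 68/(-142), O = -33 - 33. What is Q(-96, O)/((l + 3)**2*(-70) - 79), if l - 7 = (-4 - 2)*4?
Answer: 34/979729 ≈ 3.4703e-5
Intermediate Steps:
l = -17 (l = 7 + (-4 - 2)*4 = 7 - 6*4 = 7 - 24 = -17)
O = -66
Q(N, F) = -34/71 (Q(N, F) = 68*(-1/142) = -34/71)
Q(-96, O)/((l + 3)**2*(-70) - 79) = -34/(71*((-17 + 3)**2*(-70) - 79)) = -34/(71*((-14)**2*(-70) - 79)) = -34/(71*(196*(-70) - 79)) = -34/(71*(-13720 - 79)) = -34/71/(-13799) = -34/71*(-1/13799) = 34/979729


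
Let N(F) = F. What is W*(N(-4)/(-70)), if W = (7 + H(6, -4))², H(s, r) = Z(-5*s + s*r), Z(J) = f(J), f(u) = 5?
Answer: 288/35 ≈ 8.2286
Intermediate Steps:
Z(J) = 5
H(s, r) = 5
W = 144 (W = (7 + 5)² = 12² = 144)
W*(N(-4)/(-70)) = 144*(-4/(-70)) = 144*(-4*(-1/70)) = 144*(2/35) = 288/35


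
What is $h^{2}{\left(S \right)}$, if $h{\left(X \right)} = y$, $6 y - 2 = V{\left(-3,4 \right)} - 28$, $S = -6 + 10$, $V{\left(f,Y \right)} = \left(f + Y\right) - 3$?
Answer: $\frac{196}{9} \approx 21.778$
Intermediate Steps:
$V{\left(f,Y \right)} = -3 + Y + f$ ($V{\left(f,Y \right)} = \left(Y + f\right) - 3 = -3 + Y + f$)
$S = 4$
$y = - \frac{14}{3}$ ($y = \frac{1}{3} + \frac{\left(-3 + 4 - 3\right) - 28}{6} = \frac{1}{3} + \frac{-2 - 28}{6} = \frac{1}{3} + \frac{1}{6} \left(-30\right) = \frac{1}{3} - 5 = - \frac{14}{3} \approx -4.6667$)
$h{\left(X \right)} = - \frac{14}{3}$
$h^{2}{\left(S \right)} = \left(- \frac{14}{3}\right)^{2} = \frac{196}{9}$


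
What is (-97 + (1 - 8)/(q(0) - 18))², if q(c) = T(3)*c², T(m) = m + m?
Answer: 3024121/324 ≈ 9333.7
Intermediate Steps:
T(m) = 2*m
q(c) = 6*c² (q(c) = (2*3)*c² = 6*c²)
(-97 + (1 - 8)/(q(0) - 18))² = (-97 + (1 - 8)/(6*0² - 18))² = (-97 - 7/(6*0 - 18))² = (-97 - 7/(0 - 18))² = (-97 - 7/(-18))² = (-97 - 7*(-1/18))² = (-97 + 7/18)² = (-1739/18)² = 3024121/324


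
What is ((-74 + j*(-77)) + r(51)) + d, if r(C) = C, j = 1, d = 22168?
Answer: 22068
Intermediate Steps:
((-74 + j*(-77)) + r(51)) + d = ((-74 + 1*(-77)) + 51) + 22168 = ((-74 - 77) + 51) + 22168 = (-151 + 51) + 22168 = -100 + 22168 = 22068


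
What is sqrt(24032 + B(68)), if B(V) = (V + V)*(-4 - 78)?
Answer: 4*sqrt(805) ≈ 113.49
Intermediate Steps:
B(V) = -164*V (B(V) = (2*V)*(-82) = -164*V)
sqrt(24032 + B(68)) = sqrt(24032 - 164*68) = sqrt(24032 - 11152) = sqrt(12880) = 4*sqrt(805)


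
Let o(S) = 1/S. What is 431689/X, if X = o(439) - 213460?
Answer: -189511471/93708939 ≈ -2.0223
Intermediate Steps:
X = -93708939/439 (X = 1/439 - 213460 = -93708939/439 ≈ -2.1346e+5)
431689/X = 431689/(-93708939/439) = 431689*(-439/93708939) = -189511471/93708939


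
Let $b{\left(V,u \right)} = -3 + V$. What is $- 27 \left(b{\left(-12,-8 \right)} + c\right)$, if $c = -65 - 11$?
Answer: $2457$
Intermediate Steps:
$c = -76$
$- 27 \left(b{\left(-12,-8 \right)} + c\right) = - 27 \left(\left(-3 - 12\right) - 76\right) = - 27 \left(-15 - 76\right) = \left(-27\right) \left(-91\right) = 2457$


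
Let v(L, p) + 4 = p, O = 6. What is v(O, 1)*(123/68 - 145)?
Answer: 29211/68 ≈ 429.57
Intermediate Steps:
v(L, p) = -4 + p
v(O, 1)*(123/68 - 145) = (-4 + 1)*(123/68 - 145) = -3*(123*(1/68) - 145) = -3*(123/68 - 145) = -3*(-9737/68) = 29211/68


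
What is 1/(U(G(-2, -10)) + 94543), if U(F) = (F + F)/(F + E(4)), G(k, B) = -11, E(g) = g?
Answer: 7/661823 ≈ 1.0577e-5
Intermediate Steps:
U(F) = 2*F/(4 + F) (U(F) = (F + F)/(F + 4) = (2*F)/(4 + F) = 2*F/(4 + F))
1/(U(G(-2, -10)) + 94543) = 1/(2*(-11)/(4 - 11) + 94543) = 1/(2*(-11)/(-7) + 94543) = 1/(2*(-11)*(-⅐) + 94543) = 1/(22/7 + 94543) = 1/(661823/7) = 7/661823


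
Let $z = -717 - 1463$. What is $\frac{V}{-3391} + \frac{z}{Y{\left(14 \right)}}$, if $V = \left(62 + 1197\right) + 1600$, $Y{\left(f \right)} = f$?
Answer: $- \frac{3716203}{23737} \approx -156.56$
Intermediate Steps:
$V = 2859$ ($V = 1259 + 1600 = 2859$)
$z = -2180$
$\frac{V}{-3391} + \frac{z}{Y{\left(14 \right)}} = \frac{2859}{-3391} - \frac{2180}{14} = 2859 \left(- \frac{1}{3391}\right) - \frac{1090}{7} = - \frac{2859}{3391} - \frac{1090}{7} = - \frac{3716203}{23737}$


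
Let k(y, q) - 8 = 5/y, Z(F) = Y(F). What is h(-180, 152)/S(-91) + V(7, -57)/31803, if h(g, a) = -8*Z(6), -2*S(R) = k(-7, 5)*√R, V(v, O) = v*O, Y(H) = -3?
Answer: -133/10601 + 16*I*√91/221 ≈ -0.012546 + 0.69063*I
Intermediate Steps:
Z(F) = -3
k(y, q) = 8 + 5/y
V(v, O) = O*v
S(R) = -51*√R/14 (S(R) = -(8 + 5/(-7))*√R/2 = -(8 + 5*(-⅐))*√R/2 = -(8 - 5/7)*√R/2 = -51*√R/14)
h(g, a) = 24 (h(g, a) = -8*(-3) = 24)
h(-180, 152)/S(-91) + V(7, -57)/31803 = 24/((-51*I*√91/14)) - 57*7/31803 = 24/((-51*I*√91/14)) - 399*1/31803 = 24/((-51*I*√91/14)) - 133/10601 = 24*(2*I*√91/663) - 133/10601 = 16*I*√91/221 - 133/10601 = -133/10601 + 16*I*√91/221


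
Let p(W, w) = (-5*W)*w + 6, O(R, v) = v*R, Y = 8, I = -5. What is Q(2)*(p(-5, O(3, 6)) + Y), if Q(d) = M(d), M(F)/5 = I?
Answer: -11600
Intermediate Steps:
M(F) = -25 (M(F) = 5*(-5) = -25)
O(R, v) = R*v
p(W, w) = 6 - 5*W*w (p(W, w) = -5*W*w + 6 = 6 - 5*W*w)
Q(d) = -25
Q(2)*(p(-5, O(3, 6)) + Y) = -25*((6 - 5*(-5)*3*6) + 8) = -25*((6 - 5*(-5)*18) + 8) = -25*((6 + 450) + 8) = -25*(456 + 8) = -25*464 = -11600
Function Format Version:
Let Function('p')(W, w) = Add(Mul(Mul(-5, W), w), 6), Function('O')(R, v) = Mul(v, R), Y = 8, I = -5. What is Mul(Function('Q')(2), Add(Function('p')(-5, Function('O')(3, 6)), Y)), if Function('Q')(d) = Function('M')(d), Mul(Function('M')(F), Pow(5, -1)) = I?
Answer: -11600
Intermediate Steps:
Function('M')(F) = -25 (Function('M')(F) = Mul(5, -5) = -25)
Function('O')(R, v) = Mul(R, v)
Function('p')(W, w) = Add(6, Mul(-5, W, w)) (Function('p')(W, w) = Add(Mul(-5, W, w), 6) = Add(6, Mul(-5, W, w)))
Function('Q')(d) = -25
Mul(Function('Q')(2), Add(Function('p')(-5, Function('O')(3, 6)), Y)) = Mul(-25, Add(Add(6, Mul(-5, -5, Mul(3, 6))), 8)) = Mul(-25, Add(Add(6, Mul(-5, -5, 18)), 8)) = Mul(-25, Add(Add(6, 450), 8)) = Mul(-25, Add(456, 8)) = Mul(-25, 464) = -11600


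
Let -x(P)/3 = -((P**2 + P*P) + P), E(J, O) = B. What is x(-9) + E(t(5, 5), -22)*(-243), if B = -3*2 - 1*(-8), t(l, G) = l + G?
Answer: -27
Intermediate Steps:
t(l, G) = G + l
B = 2 (B = -6 + 8 = 2)
E(J, O) = 2
x(P) = 3*P + 6*P**2 (x(P) = -(-3)*((P**2 + P*P) + P) = -(-3)*((P**2 + P**2) + P) = -(-3)*(2*P**2 + P) = -(-3)*(P + 2*P**2) = -3*(-P - 2*P**2) = 3*P + 6*P**2)
x(-9) + E(t(5, 5), -22)*(-243) = 3*(-9)*(1 + 2*(-9)) + 2*(-243) = 3*(-9)*(1 - 18) - 486 = 3*(-9)*(-17) - 486 = 459 - 486 = -27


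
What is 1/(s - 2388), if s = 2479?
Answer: 1/91 ≈ 0.010989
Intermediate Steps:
1/(s - 2388) = 1/(2479 - 2388) = 1/91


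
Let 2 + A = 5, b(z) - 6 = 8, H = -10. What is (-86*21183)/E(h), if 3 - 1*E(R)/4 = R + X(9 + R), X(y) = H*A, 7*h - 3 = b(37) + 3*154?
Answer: 6376083/496 ≈ 12855.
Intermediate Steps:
b(z) = 14 (b(z) = 6 + 8 = 14)
A = 3 (A = -2 + 5 = 3)
h = 479/7 (h = 3/7 + (14 + 3*154)/7 = 3/7 + (14 + 462)/7 = 3/7 + (⅐)*476 = 3/7 + 68 = 479/7 ≈ 68.429)
X(y) = -30 (X(y) = -10*3 = -30)
E(R) = 132 - 4*R (E(R) = 12 - 4*(R - 30) = 12 - 4*(-30 + R) = 12 + (120 - 4*R) = 132 - 4*R)
(-86*21183)/E(h) = (-86*21183)/(132 - 4*479/7) = -1821738/(132 - 1916/7) = -1821738/(-992/7) = -1821738*(-7/992) = 6376083/496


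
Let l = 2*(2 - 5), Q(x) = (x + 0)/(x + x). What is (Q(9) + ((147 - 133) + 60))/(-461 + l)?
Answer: -149/934 ≈ -0.15953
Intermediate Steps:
Q(x) = 1/2 (Q(x) = x/((2*x)) = x*(1/(2*x)) = 1/2)
l = -6 (l = 2*(-3) = -6)
(Q(9) + ((147 - 133) + 60))/(-461 + l) = (1/2 + ((147 - 133) + 60))/(-461 - 6) = (1/2 + (14 + 60))/(-467) = (1/2 + 74)*(-1/467) = (149/2)*(-1/467) = -149/934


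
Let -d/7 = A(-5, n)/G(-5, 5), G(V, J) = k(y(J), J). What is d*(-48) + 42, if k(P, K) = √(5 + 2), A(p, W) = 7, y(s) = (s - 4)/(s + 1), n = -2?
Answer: 42 + 336*√7 ≈ 930.97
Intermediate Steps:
y(s) = (-4 + s)/(1 + s)
k(P, K) = √7
G(V, J) = √7
d = -7*√7 (d = -49/(√7) = -49*√7/7 = -7*√7 ≈ -18.520)
d*(-48) + 42 = -7*√7*(-48) + 42 = 336*√7 + 42 = 42 + 336*√7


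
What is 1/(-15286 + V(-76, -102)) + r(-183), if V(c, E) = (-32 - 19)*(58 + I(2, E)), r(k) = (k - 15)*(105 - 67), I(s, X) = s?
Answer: -138035305/18346 ≈ -7524.0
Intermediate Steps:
r(k) = -570 + 38*k (r(k) = (-15 + k)*38 = -570 + 38*k)
V(c, E) = -3060 (V(c, E) = (-32 - 19)*(58 + 2) = -51*60 = -3060)
1/(-15286 + V(-76, -102)) + r(-183) = 1/(-15286 - 3060) + (-570 + 38*(-183)) = 1/(-18346) + (-570 - 6954) = -1/18346 - 7524 = -138035305/18346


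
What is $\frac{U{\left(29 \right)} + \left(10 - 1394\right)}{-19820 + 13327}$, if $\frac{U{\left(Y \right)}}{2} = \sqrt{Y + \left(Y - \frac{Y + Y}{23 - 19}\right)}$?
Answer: $\frac{1384}{6493} - \frac{\sqrt{174}}{6493} \approx 0.21112$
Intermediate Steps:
$U{\left(Y \right)} = \sqrt{6} \sqrt{Y}$ ($U{\left(Y \right)} = 2 \sqrt{Y + \left(Y - \frac{Y + Y}{23 - 19}\right)} = 2 \sqrt{Y + \left(Y - \frac{2 Y}{4}\right)} = 2 \sqrt{Y + \left(Y - 2 Y \frac{1}{4}\right)} = 2 \sqrt{Y + \left(Y - \frac{Y}{2}\right)} = 2 \sqrt{Y + \frac{Y}{2}} = 2 \sqrt{\frac{3 Y}{2}} = 2 \frac{\sqrt{6} \sqrt{Y}}{2} = \sqrt{6} \sqrt{Y}$)
$\frac{U{\left(29 \right)} + \left(10 - 1394\right)}{-19820 + 13327} = \frac{\sqrt{6} \sqrt{29} + \left(10 - 1394\right)}{-19820 + 13327} = \frac{\sqrt{174} + \left(10 - 1394\right)}{-6493} = \left(\sqrt{174} - 1384\right) \left(- \frac{1}{6493}\right) = \left(-1384 + \sqrt{174}\right) \left(- \frac{1}{6493}\right) = \frac{1384}{6493} - \frac{\sqrt{174}}{6493}$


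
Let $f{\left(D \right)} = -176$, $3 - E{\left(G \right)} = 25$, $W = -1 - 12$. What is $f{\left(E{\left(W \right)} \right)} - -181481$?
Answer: $181305$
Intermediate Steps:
$W = -13$ ($W = -1 - 12 = -13$)
$E{\left(G \right)} = -22$ ($E{\left(G \right)} = 3 - 25 = -22$)
$f{\left(E{\left(W \right)} \right)} - -181481 = -176 - -181481 = -176 + 181481 = 181305$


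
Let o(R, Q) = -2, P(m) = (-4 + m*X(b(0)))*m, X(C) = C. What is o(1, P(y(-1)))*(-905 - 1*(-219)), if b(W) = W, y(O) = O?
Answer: 1372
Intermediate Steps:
P(m) = -4*m (P(m) = (-4 + m*0)*m = (-4 + 0)*m = -4*m)
o(1, P(y(-1)))*(-905 - 1*(-219)) = -2*(-905 - 1*(-219)) = -2*(-905 + 219) = -2*(-686) = 1372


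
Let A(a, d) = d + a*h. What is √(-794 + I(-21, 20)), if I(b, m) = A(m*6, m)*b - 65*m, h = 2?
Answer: I*√7554 ≈ 86.914*I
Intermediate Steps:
A(a, d) = d + 2*a (A(a, d) = d + a*2 = d + 2*a)
I(b, m) = -65*m + 13*b*m (I(b, m) = (m + 2*(m*6))*b - 65*m = (m + 2*(6*m))*b - 65*m = (m + 12*m)*b - 65*m = (13*m)*b - 65*m = 13*b*m - 65*m = -65*m + 13*b*m)
√(-794 + I(-21, 20)) = √(-794 + 13*20*(-5 - 21)) = √(-794 + 13*20*(-26)) = √(-794 - 6760) = √(-7554) = I*√7554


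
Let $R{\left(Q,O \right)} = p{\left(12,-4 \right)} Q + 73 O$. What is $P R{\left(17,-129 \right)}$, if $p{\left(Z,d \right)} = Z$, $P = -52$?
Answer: $479076$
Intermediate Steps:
$R{\left(Q,O \right)} = 12 Q + 73 O$
$P R{\left(17,-129 \right)} = - 52 \left(12 \cdot 17 + 73 \left(-129\right)\right) = - 52 \left(204 - 9417\right) = \left(-52\right) \left(-9213\right) = 479076$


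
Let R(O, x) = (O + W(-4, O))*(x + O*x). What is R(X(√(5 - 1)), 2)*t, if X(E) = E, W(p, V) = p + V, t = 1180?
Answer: 0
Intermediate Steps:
W(p, V) = V + p
R(O, x) = (-4 + 2*O)*(x + O*x) (R(O, x) = (O + (O - 4))*(x + O*x) = (O + (-4 + O))*(x + O*x) = (-4 + 2*O)*(x + O*x))
R(X(√(5 - 1)), 2)*t = (2*2*(-2 + (√(5 - 1))² - √(5 - 1)))*1180 = (2*2*(-2 + (√4)² - √4))*1180 = (2*2*(-2 + 2² - 1*2))*1180 = (2*2*(-2 + 4 - 2))*1180 = (2*2*0)*1180 = 0*1180 = 0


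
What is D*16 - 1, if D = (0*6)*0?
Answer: -1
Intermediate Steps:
D = 0 (D = 0*0 = 0)
D*16 - 1 = 0*16 - 1 = 0 - 1 = -1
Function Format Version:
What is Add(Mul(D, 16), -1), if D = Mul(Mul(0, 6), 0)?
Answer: -1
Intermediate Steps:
D = 0 (D = Mul(0, 0) = 0)
Add(Mul(D, 16), -1) = Add(Mul(0, 16), -1) = Add(0, -1) = -1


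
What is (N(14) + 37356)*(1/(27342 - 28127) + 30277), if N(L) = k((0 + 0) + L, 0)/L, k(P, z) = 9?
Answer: 6215103419946/5495 ≈ 1.1310e+9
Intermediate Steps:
N(L) = 9/L
(N(14) + 37356)*(1/(27342 - 28127) + 30277) = (9/14 + 37356)*(1/(27342 - 28127) + 30277) = (9*(1/14) + 37356)*(1/(-785) + 30277) = (9/14 + 37356)*(-1/785 + 30277) = (522993/14)*(23767444/785) = 6215103419946/5495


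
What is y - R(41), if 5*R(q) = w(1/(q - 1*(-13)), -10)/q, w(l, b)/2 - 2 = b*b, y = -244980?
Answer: -50221104/205 ≈ -2.4498e+5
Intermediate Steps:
w(l, b) = 4 + 2*b**2 (w(l, b) = 4 + 2*(b*b) = 4 + 2*b**2)
R(q) = 204/(5*q) (R(q) = ((4 + 2*(-10)**2)/q)/5 = ((4 + 2*100)/q)/5 = ((4 + 200)/q)/5 = (204/q)/5 = 204/(5*q))
y - R(41) = -244980 - 204/(5*41) = -244980 - 1*204/205 = -244980 - 204/205 = -50221104/205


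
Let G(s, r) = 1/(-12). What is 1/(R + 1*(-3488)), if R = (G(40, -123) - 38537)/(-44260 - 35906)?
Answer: -961992/3354965651 ≈ -0.00028674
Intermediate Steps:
G(s, r) = -1/12
R = 462445/961992 (R = (-1/12 - 38537)/(-44260 - 35906) = -462445/12/(-80166) = -462445/12*(-1/80166) = 462445/961992 ≈ 0.48072)
1/(R + 1*(-3488)) = 1/(462445/961992 + 1*(-3488)) = 1/(462445/961992 - 3488) = 1/(-3354965651/961992) = -961992/3354965651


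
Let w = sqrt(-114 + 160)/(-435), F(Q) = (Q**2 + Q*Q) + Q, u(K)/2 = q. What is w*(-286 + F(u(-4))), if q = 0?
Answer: 286*sqrt(46)/435 ≈ 4.4592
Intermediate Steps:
u(K) = 0 (u(K) = 2*0 = 0)
F(Q) = Q + 2*Q**2 (F(Q) = (Q**2 + Q**2) + Q = 2*Q**2 + Q = Q + 2*Q**2)
w = -sqrt(46)/435 (w = sqrt(46)*(-1/435) = -sqrt(46)/435 ≈ -0.015592)
w*(-286 + F(u(-4))) = (-sqrt(46)/435)*(-286 + 0*(1 + 2*0)) = (-sqrt(46)/435)*(-286 + 0*(1 + 0)) = (-sqrt(46)/435)*(-286 + 0*1) = (-sqrt(46)/435)*(-286 + 0) = -sqrt(46)/435*(-286) = 286*sqrt(46)/435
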